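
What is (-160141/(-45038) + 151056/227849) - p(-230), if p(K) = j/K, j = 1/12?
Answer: 59747023966691/14161371301560 ≈ 4.2190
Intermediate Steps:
j = 1/12 ≈ 0.083333
p(K) = 1/(12*K)
(-160141/(-45038) + 151056/227849) - p(-230) = (-160141/(-45038) + 151056/227849) - 1/(12*(-230)) = (-160141*(-1/45038) + 151056*(1/227849)) - (-1)/(12*230) = (160141/45038 + 151056/227849) - 1*(-1/2760) = 43291226837/10261863262 + 1/2760 = 59747023966691/14161371301560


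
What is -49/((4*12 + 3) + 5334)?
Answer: -49/5385 ≈ -0.0090993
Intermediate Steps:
-49/((4*12 + 3) + 5334) = -49/((48 + 3) + 5334) = -49/(51 + 5334) = -49/5385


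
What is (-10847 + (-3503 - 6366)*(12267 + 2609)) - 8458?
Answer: -146830549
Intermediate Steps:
(-10847 + (-3503 - 6366)*(12267 + 2609)) - 8458 = (-10847 - 9869*14876) - 8458 = (-10847 - 146811244) - 8458 = -146822091 - 8458 = -146830549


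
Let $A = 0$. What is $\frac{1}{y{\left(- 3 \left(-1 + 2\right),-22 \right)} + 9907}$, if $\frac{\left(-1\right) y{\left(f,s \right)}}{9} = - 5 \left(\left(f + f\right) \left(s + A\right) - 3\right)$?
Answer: $\frac{1}{15712} \approx 6.3646 \cdot 10^{-5}$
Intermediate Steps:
$y{\left(f,s \right)} = -135 + 90 f s$ ($y{\left(f,s \right)} = - 9 \left(- 5 \left(\left(f + f\right) \left(s + 0\right) - 3\right)\right) = - 9 \left(- 5 \left(2 f s - 3\right)\right) = - 9 \left(- 5 \left(-3 + 2 f s\right)\right) = - 9 \left(15 - 10 f s\right) = -135 + 90 f s$)
$\frac{1}{y{\left(- 3 \left(-1 + 2\right),-22 \right)} + 9907} = \frac{1}{\left(-135 + 90 \left(- 3 \left(-1 + 2\right)\right) \left(-22\right)\right) + 9907} = \frac{1}{\left(-135 + 90 \left(\left(-3\right) 1\right) \left(-22\right)\right) + 9907} = \frac{1}{\left(-135 + 90 \left(-3\right) \left(-22\right)\right) + 9907} = \frac{1}{\left(-135 + 5940\right) + 9907} = \frac{1}{5805 + 9907} = \frac{1}{15712}$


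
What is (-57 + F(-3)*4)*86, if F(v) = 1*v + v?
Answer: -6966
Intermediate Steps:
F(v) = 2*v (F(v) = v + v = 2*v)
(-57 + F(-3)*4)*86 = (-57 + (2*(-3))*4)*86 = (-57 - 6*4)*86 = (-57 - 24)*86 = -81*86 = -6966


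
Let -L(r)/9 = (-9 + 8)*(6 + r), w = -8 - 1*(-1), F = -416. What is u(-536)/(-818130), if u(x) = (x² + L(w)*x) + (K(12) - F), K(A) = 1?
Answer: -292537/818130 ≈ -0.35757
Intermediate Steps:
w = -7 (w = -8 + 1 = -7)
L(r) = 54 + 9*r (L(r) = -9*(-9 + 8)*(6 + r) = -(-9)*(6 + r) = -9*(-6 - r) = 54 + 9*r)
u(x) = 417 + x² - 9*x (u(x) = (x² + (54 + 9*(-7))*x) + (1 - 1*(-416)) = (x² + (54 - 63)*x) + (1 + 416) = (x² - 9*x) + 417 = 417 + x² - 9*x)
u(-536)/(-818130) = (417 + (-536)² - 9*(-536))/(-818130) = (417 + 287296 + 4824)*(-1/818130) = 292537*(-1/818130) = -292537/818130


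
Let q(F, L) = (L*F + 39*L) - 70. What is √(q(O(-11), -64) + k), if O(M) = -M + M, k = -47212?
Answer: I*√49778 ≈ 223.11*I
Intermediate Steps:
O(M) = 0
q(F, L) = -70 + 39*L + F*L (q(F, L) = (F*L + 39*L) - 70 = (39*L + F*L) - 70 = -70 + 39*L + F*L)
√(q(O(-11), -64) + k) = √((-70 + 39*(-64) + 0*(-64)) - 47212) = √((-70 - 2496 + 0) - 47212) = √(-2566 - 47212) = √(-49778) = I*√49778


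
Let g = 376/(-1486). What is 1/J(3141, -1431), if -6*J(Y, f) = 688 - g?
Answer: -2229/255686 ≈ -0.0087177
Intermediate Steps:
g = -188/743 (g = 376*(-1/1486) = -188/743 ≈ -0.25303)
J(Y, f) = -255686/2229 (J(Y, f) = -(688 - 1*(-188/743))/6 = -(688 + 188/743)/6 = -⅙*511372/743 = -255686/2229)
1/J(3141, -1431) = 1/(-255686/2229) = -2229/255686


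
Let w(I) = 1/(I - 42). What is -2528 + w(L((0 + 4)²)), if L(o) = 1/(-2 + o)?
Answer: -1483950/587 ≈ -2528.0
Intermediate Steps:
w(I) = 1/(-42 + I)
-2528 + w(L((0 + 4)²)) = -2528 + 1/(-42 + 1/(-2 + (0 + 4)²)) = -2528 + 1/(-42 + 1/(-2 + 4²)) = -2528 + 1/(-42 + 1/(-2 + 16)) = -2528 + 1/(-42 + 1/14) = -2528 + 1/(-587/14) = -2528 - 14/587 = -1483950/587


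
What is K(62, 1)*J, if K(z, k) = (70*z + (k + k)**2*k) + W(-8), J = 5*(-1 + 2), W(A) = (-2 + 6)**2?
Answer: 21800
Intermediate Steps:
W(A) = 16 (W(A) = 4**2 = 16)
J = 5 (J = 5*1 = 5)
K(z, k) = 16 + 4*k**3 + 70*z (K(z, k) = (70*z + (k + k)**2*k) + 16 = (70*z + (2*k)**2*k) + 16 = (70*z + (4*k**2)*k) + 16 = (70*z + 4*k**3) + 16 = (4*k**3 + 70*z) + 16 = 16 + 4*k**3 + 70*z)
K(62, 1)*J = (16 + 4*1**3 + 70*62)*5 = (16 + 4*1 + 4340)*5 = (16 + 4 + 4340)*5 = 4360*5 = 21800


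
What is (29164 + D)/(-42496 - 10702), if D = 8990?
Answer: -19077/26599 ≈ -0.71721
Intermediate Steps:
(29164 + D)/(-42496 - 10702) = (29164 + 8990)/(-42496 - 10702) = 38154/(-53198) = 38154*(-1/53198) = -19077/26599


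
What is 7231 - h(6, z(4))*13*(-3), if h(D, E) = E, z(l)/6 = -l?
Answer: 6295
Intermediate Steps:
z(l) = -6*l (z(l) = 6*(-l) = -6*l)
7231 - h(6, z(4))*13*(-3) = 7231 - -6*4*13*(-3) = 7231 - (-24*13)*(-3) = 7231 - (-312)*(-3) = 7231 - 1*936 = 7231 - 936 = 6295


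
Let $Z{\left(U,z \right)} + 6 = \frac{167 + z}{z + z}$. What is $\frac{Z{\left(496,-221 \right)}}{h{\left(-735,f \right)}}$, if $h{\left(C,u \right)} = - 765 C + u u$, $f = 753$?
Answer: $- \frac{433}{83190588} \approx -5.2049 \cdot 10^{-6}$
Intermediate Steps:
$Z{\left(U,z \right)} = -6 + \frac{167 + z}{2 z}$ ($Z{\left(U,z \right)} = -6 + \frac{167 + z}{z + z} = -6 + \frac{167 + z}{2 z}$)
$h{\left(C,u \right)} = u^{2} - 765 C$ ($h{\left(C,u \right)} = - 765 C + u^{2} = u^{2} - 765 C$)
$\frac{Z{\left(496,-221 \right)}}{h{\left(-735,f \right)}} = \frac{\frac{1}{2} \frac{1}{-221} \left(167 - -2431\right)}{753^{2} - -562275} = \frac{\frac{1}{2} \left(- \frac{1}{221}\right) \left(167 + 2431\right)}{567009 + 562275} = \frac{\frac{1}{2} \left(- \frac{1}{221}\right) 2598}{1129284} = \left(- \frac{1299}{221}\right) \frac{1}{1129284} = - \frac{433}{83190588}$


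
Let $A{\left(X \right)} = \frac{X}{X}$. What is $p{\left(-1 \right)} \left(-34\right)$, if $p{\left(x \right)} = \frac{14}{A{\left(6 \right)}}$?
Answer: $-476$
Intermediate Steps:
$A{\left(X \right)} = 1$
$p{\left(x \right)} = 14$ ($p{\left(x \right)} = \frac{14}{1} = 14 \cdot 1 = 14$)
$p{\left(-1 \right)} \left(-34\right) = 14 \left(-34\right) = -476$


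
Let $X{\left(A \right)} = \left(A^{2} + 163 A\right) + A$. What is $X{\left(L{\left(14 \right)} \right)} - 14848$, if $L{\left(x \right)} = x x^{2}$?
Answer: $7964704$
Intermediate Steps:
$L{\left(x \right)} = x^{3}$
$X{\left(A \right)} = A^{2} + 164 A$
$X{\left(L{\left(14 \right)} \right)} - 14848 = 14^{3} \left(164 + 14^{3}\right) - 14848 = 2744 \left(164 + 2744\right) - 14848 = 2744 \cdot 2908 - 14848 = 7979552 - 14848 = 7964704$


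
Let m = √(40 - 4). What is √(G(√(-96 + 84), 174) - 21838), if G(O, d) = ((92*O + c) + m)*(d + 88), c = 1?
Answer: 2*√(-5001 + 12052*I*√3) ≈ 181.46 + 230.07*I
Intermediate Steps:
m = 6 (m = √36 = 6)
G(O, d) = (7 + 92*O)*(88 + d) (G(O, d) = ((92*O + 1) + 6)*(d + 88) = ((1 + 92*O) + 6)*(88 + d) = (7 + 92*O)*(88 + d))
√(G(√(-96 + 84), 174) - 21838) = √((616 + 7*174 + 8096*√(-96 + 84) + 92*√(-96 + 84)*174) - 21838) = √((616 + 1218 + 8096*√(-12) + 92*√(-12)*174) - 21838) = √((616 + 1218 + 8096*(2*I*√3) + 92*(2*I*√3)*174) - 21838) = √((616 + 1218 + 16192*I*√3 + 32016*I*√3) - 21838) = √((1834 + 48208*I*√3) - 21838) = √(-20004 + 48208*I*√3)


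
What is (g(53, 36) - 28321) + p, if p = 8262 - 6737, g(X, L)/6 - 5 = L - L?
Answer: -26766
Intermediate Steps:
g(X, L) = 30 (g(X, L) = 30 + 6*(L - L) = 30 + 6*0 = 30 + 0 = 30)
p = 1525
(g(53, 36) - 28321) + p = (30 - 28321) + 1525 = -28291 + 1525 = -26766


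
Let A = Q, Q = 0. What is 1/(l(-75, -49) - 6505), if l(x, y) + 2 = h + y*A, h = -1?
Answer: -1/6508 ≈ -0.00015366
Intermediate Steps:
A = 0
l(x, y) = -3 (l(x, y) = -2 + (-1 + y*0) = -2 + (-1 + 0) = -2 - 1 = -3)
1/(l(-75, -49) - 6505) = 1/(-3 - 6505) = 1/(-6508) = -1/6508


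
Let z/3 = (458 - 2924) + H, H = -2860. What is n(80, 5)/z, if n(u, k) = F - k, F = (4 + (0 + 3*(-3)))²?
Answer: -10/7989 ≈ -0.0012517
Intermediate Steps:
F = 25 (F = (4 + (0 - 9))² = (4 - 9)² = (-5)² = 25)
z = -15978 (z = 3*((458 - 2924) - 2860) = 3*(-2466 - 2860) = 3*(-5326) = -15978)
n(u, k) = 25 - k
n(80, 5)/z = (25 - 1*5)/(-15978) = (25 - 5)*(-1/15978) = 20*(-1/15978) = -10/7989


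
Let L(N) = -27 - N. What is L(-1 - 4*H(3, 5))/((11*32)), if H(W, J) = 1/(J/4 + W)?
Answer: -213/2992 ≈ -0.071190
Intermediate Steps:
H(W, J) = 1/(W + J/4) (H(W, J) = 1/(J*(¼) + W) = 1/(J/4 + W) = 1/(W + J/4))
L(-1 - 4*H(3, 5))/((11*32)) = (-27 - (-1 - 16/(5 + 4*3)))/((11*32)) = (-27 - (-1 - 16/(5 + 12)))/352 = (-27 - (-1 - 16/17))*(1/352) = (-27 - 1*(-33/17))*(1/352) = (-27 + 33/17)*(1/352) = -426/17*1/352 = -213/2992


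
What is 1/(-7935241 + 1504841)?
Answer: -1/6430400 ≈ -1.5551e-7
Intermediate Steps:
1/(-7935241 + 1504841) = 1/(-6430400) = -1/6430400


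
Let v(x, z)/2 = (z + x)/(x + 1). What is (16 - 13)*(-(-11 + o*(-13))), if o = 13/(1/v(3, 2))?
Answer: 2601/2 ≈ 1300.5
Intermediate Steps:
v(x, z) = 2*(x + z)/(1 + x) (v(x, z) = 2*((z + x)/(x + 1)) = 2*((x + z)/(1 + x)) = 2*(x + z)/(1 + x))
o = 65/2 (o = 13/(1/(2*(3 + 2)/(1 + 3))) = 13/(1/(2*5/4)) = 13/(1/(2*(1/4)*5)) = 13/(1/(5/2)) = 13/(2/5) = 13*(5/2) = 65/2 ≈ 32.500)
(16 - 13)*(-(-11 + o*(-13))) = (16 - 13)*(-(-11 + (65/2)*(-13))) = 3*(-(-11 - 845/2)) = 3*(-1*(-867/2)) = 3*(867/2) = 2601/2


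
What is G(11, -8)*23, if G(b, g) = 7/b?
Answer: 161/11 ≈ 14.636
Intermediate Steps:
G(11, -8)*23 = (7/11)*23 = 161/11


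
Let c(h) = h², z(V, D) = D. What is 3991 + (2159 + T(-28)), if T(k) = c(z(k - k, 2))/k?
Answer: 43049/7 ≈ 6149.9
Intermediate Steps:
T(k) = 4/k (T(k) = 2²/k = 4/k)
3991 + (2159 + T(-28)) = 3991 + (2159 + 4/(-28)) = 3991 + (2159 + 4*(-1/28)) = 3991 + (2159 - ⅐) = 3991 + 15112/7 = 43049/7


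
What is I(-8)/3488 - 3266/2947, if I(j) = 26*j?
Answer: -750299/642446 ≈ -1.1679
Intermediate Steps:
I(-8)/3488 - 3266/2947 = (26*(-8))/3488 - 3266/2947 = -208*1/3488 - 3266*1/2947 = -13/218 - 3266/2947 = -750299/642446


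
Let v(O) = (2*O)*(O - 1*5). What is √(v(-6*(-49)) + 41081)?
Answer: √211013 ≈ 459.36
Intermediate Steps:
v(O) = 2*O*(-5 + O) (v(O) = (2*O)*(O - 5) = (2*O)*(-5 + O) = 2*O*(-5 + O))
√(v(-6*(-49)) + 41081) = √(2*(-6*(-49))*(-5 - 6*(-49)) + 41081) = √(2*294*(-5 + 294) + 41081) = √(2*294*289 + 41081) = √(169932 + 41081) = √211013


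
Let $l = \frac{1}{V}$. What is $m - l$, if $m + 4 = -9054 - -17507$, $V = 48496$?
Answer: $\frac{409742703}{48496} \approx 8449.0$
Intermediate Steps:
$m = 8449$ ($m = -4 - -8453 = -4 + \left(-9054 + 17507\right) = -4 + 8453 = 8449$)
$l = \frac{1}{48496} \approx 2.062 \cdot 10^{-5}$
$m - l = 8449 - \frac{1}{48496} = \frac{409742703}{48496}$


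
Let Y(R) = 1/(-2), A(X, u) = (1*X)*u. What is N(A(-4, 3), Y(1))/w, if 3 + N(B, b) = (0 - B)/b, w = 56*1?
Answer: -27/56 ≈ -0.48214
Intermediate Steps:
A(X, u) = X*u
w = 56
Y(R) = -½
N(B, b) = -3 - B/b (N(B, b) = -3 + (0 - B)/b = -3 + (-B)/b = -3 - B/b)
N(A(-4, 3), Y(1))/w = (-3 - (-4*3)/(-½))/56 = (-3 - 1*(-12)*(-2))*(1/56) = (-3 - 24)*(1/56) = -27*1/56 = -27/56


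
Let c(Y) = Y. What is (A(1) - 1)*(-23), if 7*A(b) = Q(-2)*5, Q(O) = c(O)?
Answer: 391/7 ≈ 55.857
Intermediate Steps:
Q(O) = O
A(b) = -10/7 (A(b) = (-2*5)/7 = (⅐)*(-10) = -10/7)
(A(1) - 1)*(-23) = (-10/7 - 1)*(-23) = -17/7*(-23) = 391/7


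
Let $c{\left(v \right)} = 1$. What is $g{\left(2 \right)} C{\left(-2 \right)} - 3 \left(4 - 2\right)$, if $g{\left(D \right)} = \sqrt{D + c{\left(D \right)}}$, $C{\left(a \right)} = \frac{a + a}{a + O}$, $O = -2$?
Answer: $-6 + \sqrt{3} \approx -4.268$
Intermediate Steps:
$C{\left(a \right)} = \frac{2 a}{-2 + a}$ ($C{\left(a \right)} = \frac{a + a}{a - 2} = \frac{2 a}{-2 + a}$)
$g{\left(D \right)} = \sqrt{1 + D}$ ($g{\left(D \right)} = \sqrt{D + 1} = \sqrt{1 + D}$)
$g{\left(2 \right)} C{\left(-2 \right)} - 3 \left(4 - 2\right) = \sqrt{1 + 2} \cdot 2 \left(-2\right) \frac{1}{-2 - 2} - 3 \left(4 - 2\right) = \sqrt{3} \cdot 2 \left(-2\right) \frac{1}{-4} - 6 = \sqrt{3} \cdot 2 \left(-2\right) \left(- \frac{1}{4}\right) - 6 = \sqrt{3} \cdot 1 - 6 = \sqrt{3} - 6 = -6 + \sqrt{3}$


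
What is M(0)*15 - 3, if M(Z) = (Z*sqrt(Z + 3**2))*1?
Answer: -3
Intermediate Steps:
M(Z) = Z*sqrt(9 + Z) (M(Z) = (Z*sqrt(Z + 9))*1 = (Z*sqrt(9 + Z))*1 = Z*sqrt(9 + Z))
M(0)*15 - 3 = (0*sqrt(9 + 0))*15 - 3 = (0*sqrt(9))*15 - 3 = (0*3)*15 - 3 = 0*15 - 3 = 0 - 3 = -3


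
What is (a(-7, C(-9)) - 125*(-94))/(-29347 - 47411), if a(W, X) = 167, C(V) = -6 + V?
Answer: -11917/76758 ≈ -0.15525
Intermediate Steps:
(a(-7, C(-9)) - 125*(-94))/(-29347 - 47411) = (167 - 125*(-94))/(-29347 - 47411) = (167 + 11750)/(-76758) = 11917*(-1/76758) = -11917/76758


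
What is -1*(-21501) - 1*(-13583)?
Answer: 35084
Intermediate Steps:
-1*(-21501) - 1*(-13583) = 21501 + 13583 = 35084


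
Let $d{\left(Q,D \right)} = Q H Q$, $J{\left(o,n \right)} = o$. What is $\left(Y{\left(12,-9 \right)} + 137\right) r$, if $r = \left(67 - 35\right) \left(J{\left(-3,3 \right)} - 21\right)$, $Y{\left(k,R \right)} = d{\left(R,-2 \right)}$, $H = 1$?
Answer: $-167424$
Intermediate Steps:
$d{\left(Q,D \right)} = Q^{2}$ ($d{\left(Q,D \right)} = Q 1 Q = Q Q = Q^{2}$)
$Y{\left(k,R \right)} = R^{2}$
$r = -768$ ($r = \left(67 - 35\right) \left(-3 - 21\right) = 32 \left(-24\right) = -768$)
$\left(Y{\left(12,-9 \right)} + 137\right) r = \left(\left(-9\right)^{2} + 137\right) \left(-768\right) = \left(81 + 137\right) \left(-768\right) = 218 \left(-768\right) = -167424$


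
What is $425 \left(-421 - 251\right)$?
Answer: $-285600$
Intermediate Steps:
$425 \left(-421 - 251\right) = 425 \left(-672\right) = -285600$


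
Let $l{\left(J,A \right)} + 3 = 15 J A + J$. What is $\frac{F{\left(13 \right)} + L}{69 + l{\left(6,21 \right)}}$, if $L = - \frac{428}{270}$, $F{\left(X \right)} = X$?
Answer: $\frac{1541}{264870} \approx 0.0058179$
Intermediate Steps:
$l{\left(J,A \right)} = -3 + J + 15 A J$ ($l{\left(J,A \right)} = -3 + \left(15 J A + J\right) = -3 + \left(15 A J + J\right) = -3 + \left(J + 15 A J\right) = -3 + J + 15 A J$)
$L = - \frac{214}{135}$ ($L = \left(-428\right) \frac{1}{270} = - \frac{214}{135} \approx -1.5852$)
$\frac{F{\left(13 \right)} + L}{69 + l{\left(6,21 \right)}} = \frac{13 - \frac{214}{135}}{69 + \left(-3 + 6 + 15 \cdot 21 \cdot 6\right)} = \frac{1541}{135 \left(69 + \left(-3 + 6 + 1890\right)\right)} = \frac{1541}{135 \left(69 + 1893\right)} = \frac{1541}{135 \cdot 1962} = \frac{1541}{135} \cdot \frac{1}{1962} = \frac{1541}{264870}$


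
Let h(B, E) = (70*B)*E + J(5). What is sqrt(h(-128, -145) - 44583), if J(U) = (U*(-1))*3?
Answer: sqrt(1254602) ≈ 1120.1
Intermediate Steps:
J(U) = -3*U (J(U) = -U*3 = -3*U)
h(B, E) = -15 + 70*B*E (h(B, E) = (70*B)*E - 3*5 = 70*B*E - 15 = -15 + 70*B*E)
sqrt(h(-128, -145) - 44583) = sqrt((-15 + 70*(-128)*(-145)) - 44583) = sqrt((-15 + 1299200) - 44583) = sqrt(1299185 - 44583) = sqrt(1254602)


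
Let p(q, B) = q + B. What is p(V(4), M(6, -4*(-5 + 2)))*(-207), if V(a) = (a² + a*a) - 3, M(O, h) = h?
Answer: -8487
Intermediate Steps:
V(a) = -3 + 2*a² (V(a) = (a² + a²) - 3 = 2*a² - 3 = -3 + 2*a²)
p(q, B) = B + q
p(V(4), M(6, -4*(-5 + 2)))*(-207) = (-4*(-5 + 2) + (-3 + 2*4²))*(-207) = (-4*(-3) + (-3 + 2*16))*(-207) = (12 + (-3 + 32))*(-207) = (12 + 29)*(-207) = 41*(-207) = -8487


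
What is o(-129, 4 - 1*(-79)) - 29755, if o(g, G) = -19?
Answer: -29774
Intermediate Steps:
o(-129, 4 - 1*(-79)) - 29755 = -19 - 29755 = -29774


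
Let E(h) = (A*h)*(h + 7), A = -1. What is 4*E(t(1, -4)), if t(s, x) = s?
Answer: -32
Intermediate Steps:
E(h) = -h*(7 + h) (E(h) = (-h)*(h + 7) = (-h)*(7 + h) = -h*(7 + h))
4*E(t(1, -4)) = 4*(-1*1*(7 + 1)) = 4*(-1*1*8) = 4*(-8) = -32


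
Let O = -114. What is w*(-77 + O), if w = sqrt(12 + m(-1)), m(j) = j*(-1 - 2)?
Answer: -191*sqrt(15) ≈ -739.74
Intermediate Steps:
m(j) = -3*j (m(j) = j*(-3) = -3*j)
w = sqrt(15) (w = sqrt(12 - 3*(-1)) = sqrt(12 + 3) = sqrt(15) ≈ 3.8730)
w*(-77 + O) = sqrt(15)*(-77 - 114) = sqrt(15)*(-191) = -191*sqrt(15)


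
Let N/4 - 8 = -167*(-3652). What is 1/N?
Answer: 1/2439568 ≈ 4.0991e-7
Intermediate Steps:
N = 2439568 (N = 32 + 4*(-167*(-3652)) = 32 + 4*609884 = 32 + 2439536 = 2439568)
1/N = 1/2439568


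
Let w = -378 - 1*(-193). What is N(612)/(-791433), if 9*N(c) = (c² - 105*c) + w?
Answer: -310099/7122897 ≈ -0.043536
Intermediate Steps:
w = -185 (w = -378 + 193 = -185)
N(c) = -185/9 - 35*c/3 + c²/9 (N(c) = ((c² - 105*c) - 185)/9 = (-185 + c² - 105*c)/9 = -185/9 - 35*c/3 + c²/9)
N(612)/(-791433) = (-185/9 - 35/3*612 + (⅑)*612²)/(-791433) = (-185/9 - 7140 + (⅑)*374544)*(-1/791433) = (-185/9 - 7140 + 41616)*(-1/791433) = (310099/9)*(-1/791433) = -310099/7122897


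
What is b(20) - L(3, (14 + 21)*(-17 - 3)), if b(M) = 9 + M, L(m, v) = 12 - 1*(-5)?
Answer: 12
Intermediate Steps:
L(m, v) = 17 (L(m, v) = 12 + 5 = 17)
b(20) - L(3, (14 + 21)*(-17 - 3)) = (9 + 20) - 1*17 = 29 - 17 = 12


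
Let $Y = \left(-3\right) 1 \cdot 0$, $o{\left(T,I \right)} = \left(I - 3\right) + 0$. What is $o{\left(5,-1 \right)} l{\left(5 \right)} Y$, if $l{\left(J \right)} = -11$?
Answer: $0$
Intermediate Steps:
$o{\left(T,I \right)} = -3 + I$ ($o{\left(T,I \right)} = \left(-3 + I\right) + 0 = -3 + I$)
$Y = 0$ ($Y = \left(-3\right) 0 = 0$)
$o{\left(5,-1 \right)} l{\left(5 \right)} Y = \left(-3 - 1\right) \left(-11\right) 0 = \left(-4\right) \left(-11\right) 0 = 44 \cdot 0 = 0$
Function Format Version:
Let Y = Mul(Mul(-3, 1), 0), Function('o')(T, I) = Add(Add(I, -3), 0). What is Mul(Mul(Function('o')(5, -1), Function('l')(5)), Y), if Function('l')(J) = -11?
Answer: 0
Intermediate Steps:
Function('o')(T, I) = Add(-3, I) (Function('o')(T, I) = Add(Add(-3, I), 0) = Add(-3, I))
Y = 0 (Y = Mul(-3, 0) = 0)
Mul(Mul(Function('o')(5, -1), Function('l')(5)), Y) = Mul(Mul(Add(-3, -1), -11), 0) = Mul(Mul(-4, -11), 0) = Mul(44, 0) = 0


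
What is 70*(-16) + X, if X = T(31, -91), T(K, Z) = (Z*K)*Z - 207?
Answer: 255384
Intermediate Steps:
T(K, Z) = -207 + K*Z**2 (T(K, Z) = (K*Z)*Z - 207 = K*Z**2 - 207 = -207 + K*Z**2)
X = 256504 (X = -207 + 31*(-91)**2 = -207 + 31*8281 = -207 + 256711 = 256504)
70*(-16) + X = 70*(-16) + 256504 = -1120 + 256504 = 255384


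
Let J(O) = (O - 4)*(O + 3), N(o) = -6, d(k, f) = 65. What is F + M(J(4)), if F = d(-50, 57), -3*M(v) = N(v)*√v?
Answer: 65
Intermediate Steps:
J(O) = (-4 + O)*(3 + O)
M(v) = 2*√v (M(v) = -(-2)*√v = 2*√v)
F = 65
F + M(J(4)) = 65 + 2*√(-12 + 4² - 1*4) = 65 + 2*√(-12 + 16 - 4) = 65 + 2*√0 = 65 + 2*0 = 65 + 0 = 65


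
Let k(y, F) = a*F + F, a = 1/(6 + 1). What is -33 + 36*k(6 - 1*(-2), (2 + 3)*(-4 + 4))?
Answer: -33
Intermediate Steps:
a = ⅐ (a = 1/7 = ⅐ ≈ 0.14286)
k(y, F) = 8*F/7 (k(y, F) = F/7 + F = 8*F/7)
-33 + 36*k(6 - 1*(-2), (2 + 3)*(-4 + 4)) = -33 + 36*(8*((2 + 3)*(-4 + 4))/7) = -33 + 36*(8*(5*0)/7) = -33 + 36*((8/7)*0) = -33 + 36*0 = -33 + 0 = -33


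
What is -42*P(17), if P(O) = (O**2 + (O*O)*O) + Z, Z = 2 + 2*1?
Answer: -218652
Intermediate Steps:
Z = 4 (Z = 2 + 2 = 4)
P(O) = 4 + O**2 + O**3 (P(O) = (O**2 + (O*O)*O) + 4 = (O**2 + O**2*O) + 4 = (O**2 + O**3) + 4 = 4 + O**2 + O**3)
-42*P(17) = -42*(4 + 17**2 + 17**3) = -42*(4 + 289 + 4913) = -42*5206 = -218652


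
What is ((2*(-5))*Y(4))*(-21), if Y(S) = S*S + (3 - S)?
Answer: 3150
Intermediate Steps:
Y(S) = 3 + S**2 - S (Y(S) = S**2 + (3 - S) = 3 + S**2 - S)
((2*(-5))*Y(4))*(-21) = ((2*(-5))*(3 + 4**2 - 1*4))*(-21) = -10*(3 + 16 - 4)*(-21) = -10*15*(-21) = -150*(-21) = 3150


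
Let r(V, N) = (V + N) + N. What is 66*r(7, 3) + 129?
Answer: 987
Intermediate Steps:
r(V, N) = V + 2*N (r(V, N) = (N + V) + N = V + 2*N)
66*r(7, 3) + 129 = 66*(7 + 2*3) + 129 = 66*(7 + 6) + 129 = 66*13 + 129 = 858 + 129 = 987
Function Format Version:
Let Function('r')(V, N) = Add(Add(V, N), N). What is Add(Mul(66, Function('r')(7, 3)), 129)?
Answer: 987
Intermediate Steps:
Function('r')(V, N) = Add(V, Mul(2, N)) (Function('r')(V, N) = Add(Add(N, V), N) = Add(V, Mul(2, N)))
Add(Mul(66, Function('r')(7, 3)), 129) = Add(Mul(66, Add(7, Mul(2, 3))), 129) = Add(Mul(66, Add(7, 6)), 129) = Add(Mul(66, 13), 129) = Add(858, 129) = 987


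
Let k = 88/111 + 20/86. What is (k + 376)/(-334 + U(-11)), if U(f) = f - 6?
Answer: -1799542/1675323 ≈ -1.0741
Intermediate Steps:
U(f) = -6 + f
k = 4894/4773 (k = 88*(1/111) + 20*(1/86) = 88/111 + 10/43 = 4894/4773 ≈ 1.0254)
(k + 376)/(-334 + U(-11)) = (4894/4773 + 376)/(-334 + (-6 - 11)) = 1799542/(4773*(-334 - 17)) = (1799542/4773)/(-351) = (1799542/4773)*(-1/351) = -1799542/1675323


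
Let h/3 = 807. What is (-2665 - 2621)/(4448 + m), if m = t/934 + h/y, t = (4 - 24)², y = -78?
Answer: -21394204/17878649 ≈ -1.1966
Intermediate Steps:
h = 2421 (h = 3*807 = 2421)
t = 400 (t = (-20)² = 400)
m = -371669/12142 (m = 400/934 + 2421/(-78) = 400*(1/934) + 2421*(-1/78) = 200/467 - 807/26 = -371669/12142 ≈ -30.610)
(-2665 - 2621)/(4448 + m) = (-2665 - 2621)/(4448 - 371669/12142) = -5286/53635947/12142 = -5286*12142/53635947 = -21394204/17878649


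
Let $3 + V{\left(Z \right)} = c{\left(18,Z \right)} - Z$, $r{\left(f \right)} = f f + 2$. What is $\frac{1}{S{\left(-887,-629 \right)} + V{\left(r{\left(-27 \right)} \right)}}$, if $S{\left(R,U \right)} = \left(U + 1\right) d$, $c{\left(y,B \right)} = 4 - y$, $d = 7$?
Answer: $- \frac{1}{5144} \approx -0.0001944$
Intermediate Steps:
$S{\left(R,U \right)} = 7 + 7 U$ ($S{\left(R,U \right)} = \left(U + 1\right) 7 = \left(1 + U\right) 7 = 7 + 7 U$)
$r{\left(f \right)} = 2 + f^{2}$ ($r{\left(f \right)} = f^{2} + 2 = 2 + f^{2}$)
$V{\left(Z \right)} = -17 - Z$ ($V{\left(Z \right)} = -3 - \left(14 + Z\right) = -17 - Z$)
$\frac{1}{S{\left(-887,-629 \right)} + V{\left(r{\left(-27 \right)} \right)}} = \frac{1}{\left(7 + 7 \left(-629\right)\right) - 748} = \frac{1}{\left(7 - 4403\right) - 748} = \frac{1}{-4396 - 748} = \frac{1}{-5144} = - \frac{1}{5144}$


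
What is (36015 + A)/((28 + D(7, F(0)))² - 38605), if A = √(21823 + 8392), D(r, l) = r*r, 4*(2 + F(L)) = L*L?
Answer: -1715/1556 - √30215/32676 ≈ -1.1075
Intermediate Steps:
F(L) = -2 + L²/4 (F(L) = -2 + (L*L)/4 = -2 + L²/4)
D(r, l) = r²
A = √30215 ≈ 173.82
(36015 + A)/((28 + D(7, F(0)))² - 38605) = (36015 + √30215)/((28 + 7²)² - 38605) = (36015 + √30215)/((28 + 49)² - 38605) = (36015 + √30215)/(77² - 38605) = (36015 + √30215)/(5929 - 38605) = (36015 + √30215)/(-32676) = (36015 + √30215)*(-1/32676) = -1715/1556 - √30215/32676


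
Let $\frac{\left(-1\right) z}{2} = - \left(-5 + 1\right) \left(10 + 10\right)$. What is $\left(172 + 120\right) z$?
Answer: $-46720$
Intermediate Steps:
$z = -160$ ($z = - 2 \left(- \left(-5 + 1\right) \left(10 + 10\right)\right) = - 2 \left(- \left(-4\right) 20\right) = - 2 \left(\left(-1\right) \left(-80\right)\right) = \left(-2\right) 80 = -160$)
$\left(172 + 120\right) z = \left(172 + 120\right) \left(-160\right) = 292 \left(-160\right) = -46720$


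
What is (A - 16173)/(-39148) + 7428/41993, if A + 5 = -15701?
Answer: 1629486191/1643941964 ≈ 0.99121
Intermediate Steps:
A = -15706 (A = -5 - 15701 = -15706)
(A - 16173)/(-39148) + 7428/41993 = (-15706 - 16173)/(-39148) + 7428/41993 = -31879*(-1/39148) + 7428*(1/41993) = 31879/39148 + 7428/41993 = 1629486191/1643941964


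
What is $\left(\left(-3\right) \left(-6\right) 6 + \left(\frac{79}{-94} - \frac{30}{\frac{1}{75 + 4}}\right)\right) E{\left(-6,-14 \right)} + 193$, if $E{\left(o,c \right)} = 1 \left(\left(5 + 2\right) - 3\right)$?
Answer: $- \frac{416343}{47} \approx -8858.4$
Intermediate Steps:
$E{\left(o,c \right)} = 4$ ($E{\left(o,c \right)} = 1 \left(7 - 3\right) = 1 \cdot 4 = 4$)
$\left(\left(-3\right) \left(-6\right) 6 + \left(\frac{79}{-94} - \frac{30}{\frac{1}{75 + 4}}\right)\right) E{\left(-6,-14 \right)} + 193 = \left(\left(-3\right) \left(-6\right) 6 + \left(\frac{79}{-94} - \frac{30}{\frac{1}{75 + 4}}\right)\right) 4 + 193 = \left(18 \cdot 6 + \left(79 \left(- \frac{1}{94}\right) - \frac{30}{\frac{1}{79}}\right)\right) 4 + 193 = \left(108 - \left(\frac{79}{94} + 30 \frac{1}{\frac{1}{79}}\right)\right) 4 + 193 = \left(108 - \frac{222859}{94}\right) 4 + 193 = \left(- \frac{212707}{94}\right) 4 + 193 = - \frac{425414}{47} + 193 = - \frac{416343}{47}$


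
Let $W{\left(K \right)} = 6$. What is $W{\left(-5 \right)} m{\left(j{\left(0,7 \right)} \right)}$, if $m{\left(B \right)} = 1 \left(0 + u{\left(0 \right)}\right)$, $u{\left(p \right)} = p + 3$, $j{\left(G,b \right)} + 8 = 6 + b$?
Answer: $18$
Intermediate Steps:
$j{\left(G,b \right)} = -2 + b$ ($j{\left(G,b \right)} = -8 + \left(6 + b\right) = -2 + b$)
$u{\left(p \right)} = 3 + p$
$m{\left(B \right)} = 3$ ($m{\left(B \right)} = 1 \left(0 + \left(3 + 0\right)\right) = 1 \left(0 + 3\right) = 1 \cdot 3 = 3$)
$W{\left(-5 \right)} m{\left(j{\left(0,7 \right)} \right)} = 6 \cdot 3 = 18$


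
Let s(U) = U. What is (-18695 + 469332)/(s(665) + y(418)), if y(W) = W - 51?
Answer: 450637/1032 ≈ 436.66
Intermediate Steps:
y(W) = -51 + W
(-18695 + 469332)/(s(665) + y(418)) = (-18695 + 469332)/(665 + (-51 + 418)) = 450637/(665 + 367) = 450637/1032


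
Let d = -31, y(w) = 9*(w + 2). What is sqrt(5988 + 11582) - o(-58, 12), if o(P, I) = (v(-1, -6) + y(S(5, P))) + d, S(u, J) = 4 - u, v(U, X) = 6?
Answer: 16 + sqrt(17570) ≈ 148.55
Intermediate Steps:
y(w) = 18 + 9*w (y(w) = 9*(2 + w) = 18 + 9*w)
o(P, I) = -16 (o(P, I) = (6 + (18 + 9*(4 - 1*5))) - 31 = (6 + (18 + 9*(4 - 5))) - 31 = (6 + (18 + 9*(-1))) - 31 = (6 + (18 - 9)) - 31 = (6 + 9) - 31 = 15 - 31 = -16)
sqrt(5988 + 11582) - o(-58, 12) = sqrt(5988 + 11582) - 1*(-16) = sqrt(17570) + 16 = 16 + sqrt(17570)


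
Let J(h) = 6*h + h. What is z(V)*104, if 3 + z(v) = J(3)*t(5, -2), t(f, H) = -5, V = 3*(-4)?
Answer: -11232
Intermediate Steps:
V = -12
J(h) = 7*h
z(v) = -108 (z(v) = -3 + (7*3)*(-5) = -3 + 21*(-5) = -3 - 105 = -108)
z(V)*104 = -108*104 = -11232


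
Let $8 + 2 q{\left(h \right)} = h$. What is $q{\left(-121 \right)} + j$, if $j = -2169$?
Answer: $- \frac{4467}{2} \approx -2233.5$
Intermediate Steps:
$q{\left(h \right)} = -4 + \frac{h}{2}$
$q{\left(-121 \right)} + j = \left(-4 + \frac{1}{2} \left(-121\right)\right) - 2169 = \left(-4 - \frac{121}{2}\right) - 2169 = - \frac{129}{2} - 2169 = - \frac{4467}{2}$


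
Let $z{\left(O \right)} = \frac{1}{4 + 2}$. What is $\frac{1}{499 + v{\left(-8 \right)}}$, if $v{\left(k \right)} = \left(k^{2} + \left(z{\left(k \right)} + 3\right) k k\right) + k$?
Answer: $\frac{3}{2273} \approx 0.0013198$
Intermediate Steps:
$z{\left(O \right)} = \frac{1}{6}$
$v{\left(k \right)} = k + \frac{25 k^{2}}{6}$ ($v{\left(k \right)} = \left(k^{2} + \left(\frac{1}{6} + 3\right) k k\right) + k = \left(k^{2} + \frac{19 k}{6} k\right) + k = \left(k^{2} + \frac{19 k^{2}}{6}\right) + k = \frac{25 k^{2}}{6} + k = k + \frac{25 k^{2}}{6}$)
$\frac{1}{499 + v{\left(-8 \right)}} = \frac{1}{499 + \frac{1}{6} \left(-8\right) \left(6 + 25 \left(-8\right)\right)} = \frac{1}{499 + \frac{1}{6} \left(-8\right) \left(6 - 200\right)} = \frac{1}{499 + \frac{1}{6} \left(-8\right) \left(-194\right)} = \frac{1}{499 + \frac{776}{3}} = \frac{1}{\frac{2273}{3}} = \frac{3}{2273}$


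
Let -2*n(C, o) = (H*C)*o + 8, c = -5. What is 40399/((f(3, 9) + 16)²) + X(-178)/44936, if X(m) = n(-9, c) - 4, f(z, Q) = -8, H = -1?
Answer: 226921299/359488 ≈ 631.23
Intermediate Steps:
n(C, o) = -4 + C*o/2 (n(C, o) = -((-C)*o + 8)/2 = -(-C*o + 8)/2 = -(8 - C*o)/2 = -4 + C*o/2)
X(m) = 29/2 (X(m) = (-4 + (½)*(-9)*(-5)) - 4 = (-4 + 45/2) - 4 = 37/2 - 4 = 29/2)
40399/((f(3, 9) + 16)²) + X(-178)/44936 = 40399/((-8 + 16)²) + (29/2)/44936 = 40399/(8²) + (29/2)*(1/44936) = 40399/64 + 29/89872 = 226921299/359488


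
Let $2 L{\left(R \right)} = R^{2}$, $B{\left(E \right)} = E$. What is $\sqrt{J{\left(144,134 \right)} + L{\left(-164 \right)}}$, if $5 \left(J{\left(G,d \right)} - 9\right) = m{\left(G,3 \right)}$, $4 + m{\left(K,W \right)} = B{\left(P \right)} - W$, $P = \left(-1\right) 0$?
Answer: $\frac{\sqrt{336390}}{5} \approx 116.0$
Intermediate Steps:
$P = 0$
$m{\left(K,W \right)} = -4 - W$ ($m{\left(K,W \right)} = -4 + \left(0 - W\right) = -4 - W$)
$J{\left(G,d \right)} = \frac{38}{5}$ ($J{\left(G,d \right)} = 9 + \frac{-4 - 3}{5} = 9 + \frac{1}{5} \left(-7\right) = 9 - \frac{7}{5} = \frac{38}{5}$)
$L{\left(R \right)} = \frac{R^{2}}{2}$
$\sqrt{J{\left(144,134 \right)} + L{\left(-164 \right)}} = \sqrt{\frac{38}{5} + \frac{\left(-164\right)^{2}}{2}} = \sqrt{\frac{38}{5} + \frac{1}{2} \cdot 26896} = \sqrt{\frac{38}{5} + 13448} = \sqrt{\frac{67278}{5}} = \frac{\sqrt{336390}}{5}$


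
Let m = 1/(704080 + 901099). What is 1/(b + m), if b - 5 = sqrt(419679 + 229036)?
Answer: -560130422408/72670191687205413 + 2576599622041*sqrt(648715)/1671414408805724499 ≈ 0.0012339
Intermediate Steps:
m = 1/1605179 ≈ 6.2298e-7
b = 5 + sqrt(648715) (b = 5 + sqrt(419679 + 229036) = 5 + sqrt(648715) ≈ 810.43)
1/(b + m) = 1/((5 + sqrt(648715)) + 1/1605179) = 1/(8025896/1605179 + sqrt(648715))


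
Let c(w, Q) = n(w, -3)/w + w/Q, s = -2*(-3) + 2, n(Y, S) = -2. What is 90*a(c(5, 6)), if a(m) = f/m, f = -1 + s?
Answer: 18900/13 ≈ 1453.8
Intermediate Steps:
s = 8 (s = 6 + 2 = 8)
f = 7 (f = -1 + 8 = 7)
c(w, Q) = -2/w + w/Q
a(m) = 7/m
90*a(c(5, 6)) = 90*(7/(-2/5 + 5/6)) = 90*(7/(13/30)) = 90*(7*(30/13)) = 90*(210/13) = 18900/13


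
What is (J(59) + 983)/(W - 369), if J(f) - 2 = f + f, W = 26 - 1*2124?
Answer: -1103/2467 ≈ -0.44710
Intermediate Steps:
W = -2098 (W = 26 - 2124 = -2098)
J(f) = 2 + 2*f (J(f) = 2 + (f + f) = 2 + 2*f)
(J(59) + 983)/(W - 369) = ((2 + 2*59) + 983)/(-2098 - 369) = ((2 + 118) + 983)/(-2467) = (120 + 983)*(-1/2467) = 1103*(-1/2467) = -1103/2467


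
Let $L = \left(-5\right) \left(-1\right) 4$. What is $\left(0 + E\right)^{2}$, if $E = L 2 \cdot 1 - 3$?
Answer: $1369$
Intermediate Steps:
$L = 20$ ($L = 5 \cdot 4 = 20$)
$E = 37$ ($E = 20 \cdot 2 \cdot 1 - 3 = 20 \cdot 2 - 3 = 40 - 3 = 37$)
$\left(0 + E\right)^{2} = \left(0 + 37\right)^{2} = 37^{2} = 1369$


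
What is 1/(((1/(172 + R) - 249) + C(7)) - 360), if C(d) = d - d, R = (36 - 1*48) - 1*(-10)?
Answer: -170/103529 ≈ -0.0016421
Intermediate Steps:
R = -2 (R = (36 - 48) + 10 = -12 + 10 = -2)
C(d) = 0
1/(((1/(172 + R) - 249) + C(7)) - 360) = 1/(((1/(172 - 2) - 249) + 0) - 360) = 1/(((1/170 - 249) + 0) - 360) = 1/((-42329/170 + 0) - 360) = 1/(-42329/170 - 360) = 1/(-103529/170) = -170/103529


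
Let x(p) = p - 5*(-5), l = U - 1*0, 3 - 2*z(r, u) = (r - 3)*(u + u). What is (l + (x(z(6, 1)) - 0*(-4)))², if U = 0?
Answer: 2209/4 ≈ 552.25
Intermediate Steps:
z(r, u) = 3/2 - u*(-3 + r) (z(r, u) = 3/2 - (r - 3)*(u + u)/2 = 3/2 - (-3 + r)*2*u/2 = 3/2 - u*(-3 + r))
l = 0 (l = 0 - 1*0 = 0 + 0 = 0)
x(p) = 25 + p (x(p) = p + 25 = 25 + p)
(l + (x(z(6, 1)) - 0*(-4)))² = (0 + ((25 + (3/2 + 3*1 - 1*6*1)) - 0*(-4)))² = (0 + ((25 + (3/2 + 3 - 6)) - 1*0))² = (0 + ((25 - 3/2) + 0))² = (0 + (47/2 + 0))² = (0 + 47/2)² = (47/2)² = 2209/4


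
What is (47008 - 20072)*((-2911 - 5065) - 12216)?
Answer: -543891712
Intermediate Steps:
(47008 - 20072)*((-2911 - 5065) - 12216) = 26936*(-7976 - 12216) = 26936*(-20192) = -543891712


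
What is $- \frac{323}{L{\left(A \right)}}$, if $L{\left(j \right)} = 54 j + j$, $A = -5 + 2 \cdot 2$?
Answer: $\frac{323}{55} \approx 5.8727$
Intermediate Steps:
$A = -1$ ($A = -5 + 4 = -1$)
$L{\left(j \right)} = 55 j$
$- \frac{323}{L{\left(A \right)}} = - \frac{323}{55 \left(-1\right)} = - \frac{323}{-55} = \left(-323\right) \left(- \frac{1}{55}\right) = \frac{323}{55}$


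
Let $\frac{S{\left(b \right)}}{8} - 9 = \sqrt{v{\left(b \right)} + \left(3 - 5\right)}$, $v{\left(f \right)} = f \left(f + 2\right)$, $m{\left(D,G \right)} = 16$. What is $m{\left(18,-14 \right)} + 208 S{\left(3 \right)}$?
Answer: $14992 + 1664 \sqrt{13} \approx 20992.0$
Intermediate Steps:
$v{\left(f \right)} = f \left(2 + f\right)$
$S{\left(b \right)} = 72 + 8 \sqrt{-2 + b \left(2 + b\right)}$ ($S{\left(b \right)} = 72 + 8 \sqrt{b \left(2 + b\right) + \left(3 - 5\right)} = 72 + 8 \sqrt{b \left(2 + b\right) - 2} = 72 + 8 \sqrt{-2 + b \left(2 + b\right)}$)
$m{\left(18,-14 \right)} + 208 S{\left(3 \right)} = 16 + 208 \left(72 + 8 \sqrt{-2 + 3 \left(2 + 3\right)}\right) = 16 + 208 \left(72 + 8 \sqrt{-2 + 3 \cdot 5}\right) = 16 + 208 \left(72 + 8 \sqrt{-2 + 15}\right) = 16 + 208 \left(72 + 8 \sqrt{13}\right) = 16 + \left(14976 + 1664 \sqrt{13}\right) = 14992 + 1664 \sqrt{13}$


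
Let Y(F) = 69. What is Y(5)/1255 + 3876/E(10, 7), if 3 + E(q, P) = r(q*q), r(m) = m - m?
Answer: -1621391/1255 ≈ -1291.9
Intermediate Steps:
r(m) = 0
E(q, P) = -3 (E(q, P) = -3 + 0 = -3)
Y(5)/1255 + 3876/E(10, 7) = 69/1255 + 3876/(-3) = 69*(1/1255) + 3876*(-1/3) = 69/1255 - 1292 = -1621391/1255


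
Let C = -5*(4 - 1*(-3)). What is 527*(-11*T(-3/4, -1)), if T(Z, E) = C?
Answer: 202895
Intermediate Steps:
C = -35 (C = -5*(4 + 3) = -5*7 = -35)
T(Z, E) = -35
527*(-11*T(-3/4, -1)) = 527*(-11*(-35)) = 527*385 = 202895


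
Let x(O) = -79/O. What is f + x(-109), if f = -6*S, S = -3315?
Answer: 2168089/109 ≈ 19891.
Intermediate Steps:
f = 19890 (f = -6*(-3315) = 19890)
f + x(-109) = 19890 - 79/(-109) = 19890 - 79*(-1/109) = 19890 + 79/109 = 2168089/109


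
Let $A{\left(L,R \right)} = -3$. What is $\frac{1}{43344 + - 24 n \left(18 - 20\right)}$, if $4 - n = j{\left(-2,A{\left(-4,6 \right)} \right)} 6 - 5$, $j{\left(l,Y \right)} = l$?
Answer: $\frac{1}{44352} \approx 2.2547 \cdot 10^{-5}$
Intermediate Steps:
$n = 21$ ($n = 4 - \left(\left(-2\right) 6 - 5\right) = 4 - \left(-12 - 5\right) = 4 - -17 = 4 + 17 = 21$)
$\frac{1}{43344 + - 24 n \left(18 - 20\right)} = \frac{1}{43344 + \left(-24\right) 21 \left(18 - 20\right)} = \frac{1}{43344 - 504 \left(18 - 20\right)} = \frac{1}{43344 - -1008} = \frac{1}{43344 + 1008} = \frac{1}{44352}$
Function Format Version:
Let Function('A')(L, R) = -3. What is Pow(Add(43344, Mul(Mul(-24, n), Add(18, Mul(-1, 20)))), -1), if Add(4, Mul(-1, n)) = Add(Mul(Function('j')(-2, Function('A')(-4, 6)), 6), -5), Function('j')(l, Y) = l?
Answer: Rational(1, 44352) ≈ 2.2547e-5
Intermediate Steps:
n = 21 (n = Add(4, Mul(-1, Add(Mul(-2, 6), -5))) = Add(4, Mul(-1, Add(-12, -5))) = Add(4, Mul(-1, -17)) = Add(4, 17) = 21)
Pow(Add(43344, Mul(Mul(-24, n), Add(18, Mul(-1, 20)))), -1) = Pow(Add(43344, Mul(Mul(-24, 21), Add(18, Mul(-1, 20)))), -1) = Pow(Add(43344, Mul(-504, Add(18, -20))), -1) = Pow(Add(43344, Mul(-504, -2)), -1) = Pow(Add(43344, 1008), -1) = Pow(44352, -1) = Rational(1, 44352)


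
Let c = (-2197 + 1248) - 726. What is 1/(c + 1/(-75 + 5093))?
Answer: -5018/8405149 ≈ -0.00059702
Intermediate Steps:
c = -1675 (c = -949 - 726 = -1675)
1/(c + 1/(-75 + 5093)) = 1/(-1675 + 1/(-75 + 5093)) = 1/(-1675 + 1/5018) = 1/(-8405149/5018) = -5018/8405149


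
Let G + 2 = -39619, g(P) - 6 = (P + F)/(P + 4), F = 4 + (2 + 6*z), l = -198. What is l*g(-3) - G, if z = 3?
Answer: 34275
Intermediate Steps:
F = 24 (F = 4 + (2 + 6*3) = 4 + (2 + 18) = 4 + 20 = 24)
g(P) = 6 + (24 + P)/(4 + P) (g(P) = 6 + (P + 24)/(P + 4) = 6 + (24 + P)/(4 + P))
G = -39621 (G = -2 - 39619 = -39621)
l*g(-3) - G = -198*(48 + 7*(-3))/(4 - 3) - 1*(-39621) = -198*(48 - 21)/1 + 39621 = -198*27 + 39621 = -5346 + 39621 = 34275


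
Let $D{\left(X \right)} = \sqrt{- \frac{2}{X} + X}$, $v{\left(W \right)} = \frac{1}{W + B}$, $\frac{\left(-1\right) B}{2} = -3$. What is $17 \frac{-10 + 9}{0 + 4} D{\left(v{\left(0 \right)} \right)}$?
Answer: $- \frac{17 i \sqrt{426}}{24} \approx - 14.62 i$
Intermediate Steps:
$B = 6$ ($B = \left(-2\right) \left(-3\right) = 6$)
$v{\left(W \right)} = \frac{1}{6 + W}$ ($v{\left(W \right)} = \frac{1}{W + 6} = \frac{1}{6 + W}$)
$D{\left(X \right)} = \sqrt{X - \frac{2}{X}}$
$17 \frac{-10 + 9}{0 + 4} D{\left(v{\left(0 \right)} \right)} = 17 \frac{-10 + 9}{0 + 4} \sqrt{\frac{1}{6 + 0} - \frac{2}{\frac{1}{6 + 0}}} = 17 \left(- \frac{1}{4}\right) \sqrt{\frac{1}{6} - \frac{2}{\frac{1}{6}}} = 17 \left(\left(-1\right) \frac{1}{4}\right) \sqrt{\frac{1}{6} - 2 \frac{1}{\frac{1}{6}}} = 17 \left(- \frac{1}{4}\right) \sqrt{\frac{1}{6} - 12} = - \frac{17 \sqrt{\frac{1}{6} - 12}}{4} = - \frac{17 \sqrt{- \frac{71}{6}}}{4} = - \frac{17 \frac{i \sqrt{426}}{6}}{4} = - \frac{17 i \sqrt{426}}{24}$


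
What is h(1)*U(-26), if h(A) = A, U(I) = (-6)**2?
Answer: 36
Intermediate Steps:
U(I) = 36
h(1)*U(-26) = 1*36 = 36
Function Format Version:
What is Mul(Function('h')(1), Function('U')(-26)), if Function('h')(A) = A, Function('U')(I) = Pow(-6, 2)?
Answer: 36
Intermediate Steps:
Function('U')(I) = 36
Mul(Function('h')(1), Function('U')(-26)) = Mul(1, 36) = 36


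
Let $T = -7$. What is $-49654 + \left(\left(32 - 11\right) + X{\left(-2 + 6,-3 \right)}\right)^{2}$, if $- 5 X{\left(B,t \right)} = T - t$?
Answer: $- \frac{1229469}{25} \approx -49179.0$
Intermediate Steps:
$X{\left(B,t \right)} = \frac{7}{5} + \frac{t}{5}$ ($X{\left(B,t \right)} = - \frac{-7 - t}{5} = \frac{7}{5} + \frac{t}{5}$)
$-49654 + \left(\left(32 - 11\right) + X{\left(-2 + 6,-3 \right)}\right)^{2} = -49654 + \left(\left(32 - 11\right) + \left(\frac{7}{5} + \frac{1}{5} \left(-3\right)\right)\right)^{2} = -49654 + \left(21 + \left(\frac{7}{5} - \frac{3}{5}\right)\right)^{2} = -49654 + \left(21 + \frac{4}{5}\right)^{2} = -49654 + \left(\frac{109}{5}\right)^{2} = -49654 + \frac{11881}{25} = - \frac{1229469}{25}$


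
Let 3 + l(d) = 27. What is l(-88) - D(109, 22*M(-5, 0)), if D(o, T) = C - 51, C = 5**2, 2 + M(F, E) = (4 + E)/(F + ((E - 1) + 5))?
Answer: 50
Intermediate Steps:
M(F, E) = -2 + (4 + E)/(4 + E + F) (M(F, E) = -2 + (4 + E)/(F + ((E - 1) + 5)) = -2 + (4 + E)/(F + ((-1 + E) + 5)) = -2 + (4 + E)/(F + (4 + E)) = -2 + (4 + E)/(4 + E + F))
l(d) = 24 (l(d) = -3 + 27 = 24)
C = 25
D(o, T) = -26 (D(o, T) = 25 - 51 = -26)
l(-88) - D(109, 22*M(-5, 0)) = 24 - 1*(-26) = 24 + 26 = 50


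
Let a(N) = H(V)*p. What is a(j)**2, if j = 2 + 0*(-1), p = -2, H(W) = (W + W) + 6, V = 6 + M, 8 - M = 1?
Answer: 4096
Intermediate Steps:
M = 7 (M = 8 - 1*1 = 8 - 1 = 7)
V = 13 (V = 6 + 7 = 13)
H(W) = 6 + 2*W (H(W) = 2*W + 6 = 6 + 2*W)
j = 2 (j = 2 + 0 = 2)
a(N) = -64 (a(N) = (6 + 2*13)*(-2) = (6 + 26)*(-2) = 32*(-2) = -64)
a(j)**2 = (-64)**2 = 4096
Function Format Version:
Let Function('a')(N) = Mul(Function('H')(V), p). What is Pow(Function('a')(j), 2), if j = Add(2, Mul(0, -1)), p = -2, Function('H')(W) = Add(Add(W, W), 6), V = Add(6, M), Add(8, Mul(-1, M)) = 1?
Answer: 4096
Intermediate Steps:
M = 7 (M = Add(8, Mul(-1, 1)) = Add(8, -1) = 7)
V = 13 (V = Add(6, 7) = 13)
Function('H')(W) = Add(6, Mul(2, W)) (Function('H')(W) = Add(Mul(2, W), 6) = Add(6, Mul(2, W)))
j = 2 (j = Add(2, 0) = 2)
Function('a')(N) = -64 (Function('a')(N) = Mul(Add(6, Mul(2, 13)), -2) = Mul(Add(6, 26), -2) = Mul(32, -2) = -64)
Pow(Function('a')(j), 2) = Pow(-64, 2) = 4096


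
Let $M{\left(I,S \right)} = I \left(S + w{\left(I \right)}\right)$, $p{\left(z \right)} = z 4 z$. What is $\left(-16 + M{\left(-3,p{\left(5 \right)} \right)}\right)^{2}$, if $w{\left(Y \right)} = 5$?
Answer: $109561$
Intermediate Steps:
$p{\left(z \right)} = 4 z^{2}$ ($p{\left(z \right)} = 4 z z = 4 z^{2}$)
$M{\left(I,S \right)} = I \left(5 + S\right)$ ($M{\left(I,S \right)} = I \left(S + 5\right) = I \left(5 + S\right)$)
$\left(-16 + M{\left(-3,p{\left(5 \right)} \right)}\right)^{2} = \left(-16 - 3 \left(5 + 4 \cdot 5^{2}\right)\right)^{2} = \left(-16 - 3 \left(5 + 4 \cdot 25\right)\right)^{2} = \left(-16 - 3 \left(5 + 100\right)\right)^{2} = \left(-16 - 315\right)^{2} = \left(-331\right)^{2} = 109561$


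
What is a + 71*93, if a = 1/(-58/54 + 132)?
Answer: 23341632/3535 ≈ 6603.0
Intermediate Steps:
a = 27/3535 (a = 1/(-58*1/54 + 132) = 1/(-29/27 + 132) = 1/(3535/27) = 27/3535 ≈ 0.0076379)
a + 71*93 = 27/3535 + 71*93 = 27/3535 + 6603 = 23341632/3535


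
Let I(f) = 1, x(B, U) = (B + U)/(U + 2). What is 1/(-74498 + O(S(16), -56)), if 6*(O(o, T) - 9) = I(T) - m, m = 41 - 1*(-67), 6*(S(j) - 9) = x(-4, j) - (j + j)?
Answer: -6/447041 ≈ -1.3422e-5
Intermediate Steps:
x(B, U) = (B + U)/(2 + U)
S(j) = 9 - j/3 + (-4 + j)/(6*(2 + j)) (S(j) = 9 + ((-4 + j)/(2 + j) - (j + j))/6 = 9 + ((-4 + j)/(2 + j) - 2*j)/6 = 9 + (-2*j + (-4 + j)/(2 + j))/6 = 9 + (-j/3 + (-4 + j)/(6*(2 + j))) = 9 - j/3 + (-4 + j)/(6*(2 + j)))
m = 108 (m = 41 + 67 = 108)
O(o, T) = -53/6 (O(o, T) = 9 + (1 - 1*108)/6 = 9 + (1 - 108)/6 = 9 + (⅙)*(-107) = 9 - 107/6 = -53/6)
1/(-74498 + O(S(16), -56)) = 1/(-74498 - 53/6) = 1/(-447041/6) = -6/447041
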